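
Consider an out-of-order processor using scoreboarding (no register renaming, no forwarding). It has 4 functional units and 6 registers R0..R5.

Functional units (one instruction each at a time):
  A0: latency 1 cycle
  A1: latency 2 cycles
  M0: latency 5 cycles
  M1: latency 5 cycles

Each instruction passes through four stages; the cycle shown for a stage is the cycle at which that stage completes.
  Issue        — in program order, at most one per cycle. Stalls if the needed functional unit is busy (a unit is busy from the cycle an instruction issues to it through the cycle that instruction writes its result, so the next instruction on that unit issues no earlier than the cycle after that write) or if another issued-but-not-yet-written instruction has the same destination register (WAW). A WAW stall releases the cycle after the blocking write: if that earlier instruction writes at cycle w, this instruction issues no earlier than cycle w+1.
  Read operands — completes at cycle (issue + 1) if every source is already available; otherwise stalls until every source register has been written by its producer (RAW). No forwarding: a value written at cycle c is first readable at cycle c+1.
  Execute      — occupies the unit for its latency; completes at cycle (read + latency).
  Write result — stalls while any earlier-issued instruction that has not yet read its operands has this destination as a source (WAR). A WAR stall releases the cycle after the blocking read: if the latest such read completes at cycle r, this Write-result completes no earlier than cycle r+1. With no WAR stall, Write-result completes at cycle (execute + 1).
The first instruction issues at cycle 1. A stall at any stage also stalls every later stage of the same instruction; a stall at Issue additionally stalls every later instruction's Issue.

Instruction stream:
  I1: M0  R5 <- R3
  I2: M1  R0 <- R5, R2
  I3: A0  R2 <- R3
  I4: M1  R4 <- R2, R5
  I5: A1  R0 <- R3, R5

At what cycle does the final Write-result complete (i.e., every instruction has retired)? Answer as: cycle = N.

cycle 1: I1 dispatched to M0
cycle 2: I1 operands ready; I2 dispatched to M1
cycle 3: I3 dispatched to A0
cycle 4: I3 operands ready
cycle 5: I3 complete
cycle 7: I1 complete
cycle 8: R5←I1
cycle 9: I2 operands ready
cycle 10: R2←I3
cycle 14: I2 complete
cycle 15: R0←I2
cycle 16: I4 dispatched to M1
cycle 17: I4 operands ready; I5 dispatched to A1
cycle 18: I5 operands ready
cycle 20: I5 complete
cycle 21: R0←I5
cycle 22: I4 complete
cycle 23: R4←I4

cycle = 23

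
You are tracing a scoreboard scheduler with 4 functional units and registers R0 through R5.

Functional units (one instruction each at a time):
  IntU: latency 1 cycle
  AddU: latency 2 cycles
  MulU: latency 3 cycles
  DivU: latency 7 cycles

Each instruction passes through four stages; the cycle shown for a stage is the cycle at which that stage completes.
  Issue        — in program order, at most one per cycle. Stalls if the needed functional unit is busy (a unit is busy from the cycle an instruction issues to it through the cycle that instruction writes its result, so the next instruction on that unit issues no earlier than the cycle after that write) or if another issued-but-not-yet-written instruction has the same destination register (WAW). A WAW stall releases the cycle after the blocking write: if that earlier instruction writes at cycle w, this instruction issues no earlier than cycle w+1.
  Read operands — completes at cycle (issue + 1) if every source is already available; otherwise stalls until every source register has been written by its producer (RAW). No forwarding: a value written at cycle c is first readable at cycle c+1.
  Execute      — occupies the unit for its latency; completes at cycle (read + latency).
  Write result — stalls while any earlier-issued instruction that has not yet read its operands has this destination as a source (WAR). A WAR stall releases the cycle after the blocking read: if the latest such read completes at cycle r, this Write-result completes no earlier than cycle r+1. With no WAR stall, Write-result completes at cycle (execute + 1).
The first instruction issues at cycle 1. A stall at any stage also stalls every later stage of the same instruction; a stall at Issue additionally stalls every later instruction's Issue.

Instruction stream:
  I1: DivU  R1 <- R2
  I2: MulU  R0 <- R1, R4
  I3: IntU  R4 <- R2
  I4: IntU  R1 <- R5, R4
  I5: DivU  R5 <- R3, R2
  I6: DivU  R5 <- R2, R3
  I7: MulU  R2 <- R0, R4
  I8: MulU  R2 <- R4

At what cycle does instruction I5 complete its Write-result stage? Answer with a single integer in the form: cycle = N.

I1  is:1  ro:2  ex:9  wr:10
I2  is:2  ro:11  ex:14  wr:15  — RAW R1: wait I1 write@10
I3  is:3  ro:4  ex:5  wr:12  — WAR R4: wait I2 read@11
I4  is:13  ro:14  ex:15  wr:16  — struct: IntU busy until I3 writes@12
I5  is:14  ro:15  ex:22  wr:23
I6  is:24  ro:25  ex:32  wr:33  — struct: DivU busy until I5 writes@23
I7  is:25  ro:26  ex:29  wr:30
I8  is:31  ro:32  ex:35  wr:36  — struct: MulU busy until I7 writes@30

cycle = 23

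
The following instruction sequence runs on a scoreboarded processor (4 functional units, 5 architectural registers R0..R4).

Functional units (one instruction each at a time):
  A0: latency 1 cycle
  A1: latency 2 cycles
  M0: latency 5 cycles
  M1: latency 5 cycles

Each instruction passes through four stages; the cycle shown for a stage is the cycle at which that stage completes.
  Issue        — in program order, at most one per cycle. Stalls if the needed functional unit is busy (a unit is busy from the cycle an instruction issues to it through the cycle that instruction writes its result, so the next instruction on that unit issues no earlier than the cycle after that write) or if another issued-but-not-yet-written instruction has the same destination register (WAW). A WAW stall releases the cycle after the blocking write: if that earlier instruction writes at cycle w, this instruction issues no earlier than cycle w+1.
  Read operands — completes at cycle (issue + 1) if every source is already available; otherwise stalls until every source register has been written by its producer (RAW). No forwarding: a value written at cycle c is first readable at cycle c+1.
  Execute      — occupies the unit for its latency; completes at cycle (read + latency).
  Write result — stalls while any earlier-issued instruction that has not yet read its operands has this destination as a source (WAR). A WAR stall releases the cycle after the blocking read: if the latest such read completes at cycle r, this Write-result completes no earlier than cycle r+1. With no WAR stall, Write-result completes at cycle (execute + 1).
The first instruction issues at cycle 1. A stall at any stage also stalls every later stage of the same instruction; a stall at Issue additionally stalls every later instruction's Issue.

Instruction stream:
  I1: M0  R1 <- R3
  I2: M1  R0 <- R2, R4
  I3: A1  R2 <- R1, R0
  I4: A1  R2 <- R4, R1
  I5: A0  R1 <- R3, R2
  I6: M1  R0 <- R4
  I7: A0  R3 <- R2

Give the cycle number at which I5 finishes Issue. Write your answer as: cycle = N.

cycle = 15

  I1 | 1 | 2 | 7 | 8
  I2 | 2 | 3 | 8 | 9
  I3 | 3 | 10 | 12 | 13   RAW R0: wait I2 write@9
  I4 | 14 | 15 | 17 | 18   struct: A1 busy until I3 writes@13
  I5 | 15 | 19 | 20 | 21   RAW R2: wait I4 write@18
  I6 | 16 | 17 | 22 | 23
  I7 | 22 | 23 | 24 | 25   struct: A0 busy until I5 writes@21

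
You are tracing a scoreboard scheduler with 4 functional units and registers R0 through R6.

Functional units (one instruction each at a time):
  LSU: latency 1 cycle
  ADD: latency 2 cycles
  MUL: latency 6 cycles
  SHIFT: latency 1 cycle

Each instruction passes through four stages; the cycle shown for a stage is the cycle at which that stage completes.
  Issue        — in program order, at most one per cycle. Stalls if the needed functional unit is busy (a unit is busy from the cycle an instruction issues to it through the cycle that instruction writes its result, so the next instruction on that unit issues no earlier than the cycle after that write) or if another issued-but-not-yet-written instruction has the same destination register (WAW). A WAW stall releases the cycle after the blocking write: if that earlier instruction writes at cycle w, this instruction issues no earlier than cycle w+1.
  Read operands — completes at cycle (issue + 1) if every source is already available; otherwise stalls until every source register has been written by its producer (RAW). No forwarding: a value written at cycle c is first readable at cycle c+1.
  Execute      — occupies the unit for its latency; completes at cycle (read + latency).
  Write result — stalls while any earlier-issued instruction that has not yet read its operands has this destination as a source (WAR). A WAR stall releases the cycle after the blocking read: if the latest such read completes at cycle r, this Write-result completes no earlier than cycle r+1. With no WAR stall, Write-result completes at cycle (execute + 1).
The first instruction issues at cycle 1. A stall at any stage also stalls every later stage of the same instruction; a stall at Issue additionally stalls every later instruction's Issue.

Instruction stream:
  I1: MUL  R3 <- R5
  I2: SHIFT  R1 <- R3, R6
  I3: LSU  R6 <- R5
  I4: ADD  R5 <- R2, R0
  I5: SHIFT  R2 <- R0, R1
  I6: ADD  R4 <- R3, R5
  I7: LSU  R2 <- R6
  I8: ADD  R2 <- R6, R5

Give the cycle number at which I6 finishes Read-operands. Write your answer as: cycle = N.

cycle = 15

cycle 1: I1 dispatched to MUL
cycle 2: I1 operands ready; I2 dispatched to SHIFT
cycle 3: I3 dispatched to LSU
cycle 4: I3 operands ready; I4 dispatched to ADD
cycle 5: I3 complete; I4 operands ready
cycle 7: I4 complete
cycle 8: I1 complete; R5←I4
cycle 9: R3←I1
cycle 10: I2 operands ready
cycle 11: I2 complete; R6←I3
cycle 12: R1←I2
cycle 13: I5 dispatched to SHIFT
cycle 14: I5 operands ready; I6 dispatched to ADD
cycle 15: I5 complete; I6 operands ready
cycle 16: R2←I5
cycle 17: I6 complete; I7 dispatched to LSU
cycle 18: R4←I6; I7 operands ready
cycle 19: I7 complete
cycle 20: R2←I7
cycle 21: I8 dispatched to ADD
cycle 22: I8 operands ready
cycle 24: I8 complete
cycle 25: R2←I8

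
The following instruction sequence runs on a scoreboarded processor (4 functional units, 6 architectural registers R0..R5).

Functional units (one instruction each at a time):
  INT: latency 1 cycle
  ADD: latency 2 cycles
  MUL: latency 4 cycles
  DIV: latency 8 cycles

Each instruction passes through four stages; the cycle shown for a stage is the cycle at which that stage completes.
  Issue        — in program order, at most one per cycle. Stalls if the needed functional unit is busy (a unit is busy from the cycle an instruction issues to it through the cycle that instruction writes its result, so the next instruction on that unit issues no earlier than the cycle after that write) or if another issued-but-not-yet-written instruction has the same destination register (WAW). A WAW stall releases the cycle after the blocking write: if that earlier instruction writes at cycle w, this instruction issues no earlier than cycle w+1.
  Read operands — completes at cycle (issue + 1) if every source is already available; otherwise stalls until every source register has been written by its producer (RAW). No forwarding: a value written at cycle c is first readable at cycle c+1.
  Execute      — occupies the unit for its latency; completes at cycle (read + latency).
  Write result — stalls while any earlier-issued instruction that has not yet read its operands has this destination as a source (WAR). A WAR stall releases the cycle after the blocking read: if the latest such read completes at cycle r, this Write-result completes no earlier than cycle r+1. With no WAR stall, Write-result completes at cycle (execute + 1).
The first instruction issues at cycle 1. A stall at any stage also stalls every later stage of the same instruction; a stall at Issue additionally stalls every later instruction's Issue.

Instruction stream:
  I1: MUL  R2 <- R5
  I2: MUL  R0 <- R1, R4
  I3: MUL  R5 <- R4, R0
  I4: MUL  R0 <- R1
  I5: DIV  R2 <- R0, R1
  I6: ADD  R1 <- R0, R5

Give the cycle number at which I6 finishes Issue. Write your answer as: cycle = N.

cycle = 24

[1] I1 dispatched to MUL
[2] I1 operands ready
[6] I1 complete
[7] R2←I1
[8] I2 dispatched to MUL
[9] I2 operands ready
[13] I2 complete
[14] R0←I2
[15] I3 dispatched to MUL
[16] I3 operands ready
[20] I3 complete
[21] R5←I3
[22] I4 dispatched to MUL
[23] I4 operands ready | I5 dispatched to DIV
[24] I6 dispatched to ADD
[27] I4 complete
[28] R0←I4
[29] I5 operands ready | I6 operands ready
[31] I6 complete
[32] R1←I6
[37] I5 complete
[38] R2←I5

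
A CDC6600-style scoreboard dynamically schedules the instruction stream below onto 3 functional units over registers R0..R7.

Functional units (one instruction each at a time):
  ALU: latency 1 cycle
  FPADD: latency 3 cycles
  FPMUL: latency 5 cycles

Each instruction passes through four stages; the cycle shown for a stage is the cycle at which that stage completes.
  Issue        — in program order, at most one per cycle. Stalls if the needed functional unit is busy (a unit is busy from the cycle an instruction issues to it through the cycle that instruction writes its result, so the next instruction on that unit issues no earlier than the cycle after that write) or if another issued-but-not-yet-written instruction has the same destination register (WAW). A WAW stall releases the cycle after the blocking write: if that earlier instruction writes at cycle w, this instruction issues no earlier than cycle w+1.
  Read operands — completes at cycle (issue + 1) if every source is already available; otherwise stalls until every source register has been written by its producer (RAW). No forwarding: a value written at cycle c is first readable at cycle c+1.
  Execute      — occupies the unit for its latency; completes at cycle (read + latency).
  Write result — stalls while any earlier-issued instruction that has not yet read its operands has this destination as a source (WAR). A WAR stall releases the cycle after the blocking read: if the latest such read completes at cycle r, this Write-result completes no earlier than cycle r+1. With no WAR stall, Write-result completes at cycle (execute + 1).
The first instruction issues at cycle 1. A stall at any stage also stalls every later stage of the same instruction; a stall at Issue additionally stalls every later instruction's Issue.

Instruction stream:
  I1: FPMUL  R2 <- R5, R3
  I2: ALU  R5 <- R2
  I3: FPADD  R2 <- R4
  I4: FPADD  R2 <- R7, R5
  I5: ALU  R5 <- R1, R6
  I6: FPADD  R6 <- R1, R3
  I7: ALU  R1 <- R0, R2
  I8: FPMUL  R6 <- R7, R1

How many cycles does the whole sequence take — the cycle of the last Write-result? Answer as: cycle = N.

I1  is:1  ro:2  ex:7  wr:8
I2  is:2  ro:9  ex:10  wr:11  — RAW R2: wait I1 write@8
I3  is:9  ro:10  ex:13  wr:14  — WAW R2: wait I1 write@8
I4  is:15  ro:16  ex:19  wr:20  — struct: FPADD busy until I3 writes@14
I5  is:16  ro:17  ex:18  wr:19
I6  is:21  ro:22  ex:25  wr:26  — struct: FPADD busy until I4 writes@20
I7  is:22  ro:23  ex:24  wr:25
I8  is:27  ro:28  ex:33  wr:34  — WAW R6: wait I6 write@26

cycle = 34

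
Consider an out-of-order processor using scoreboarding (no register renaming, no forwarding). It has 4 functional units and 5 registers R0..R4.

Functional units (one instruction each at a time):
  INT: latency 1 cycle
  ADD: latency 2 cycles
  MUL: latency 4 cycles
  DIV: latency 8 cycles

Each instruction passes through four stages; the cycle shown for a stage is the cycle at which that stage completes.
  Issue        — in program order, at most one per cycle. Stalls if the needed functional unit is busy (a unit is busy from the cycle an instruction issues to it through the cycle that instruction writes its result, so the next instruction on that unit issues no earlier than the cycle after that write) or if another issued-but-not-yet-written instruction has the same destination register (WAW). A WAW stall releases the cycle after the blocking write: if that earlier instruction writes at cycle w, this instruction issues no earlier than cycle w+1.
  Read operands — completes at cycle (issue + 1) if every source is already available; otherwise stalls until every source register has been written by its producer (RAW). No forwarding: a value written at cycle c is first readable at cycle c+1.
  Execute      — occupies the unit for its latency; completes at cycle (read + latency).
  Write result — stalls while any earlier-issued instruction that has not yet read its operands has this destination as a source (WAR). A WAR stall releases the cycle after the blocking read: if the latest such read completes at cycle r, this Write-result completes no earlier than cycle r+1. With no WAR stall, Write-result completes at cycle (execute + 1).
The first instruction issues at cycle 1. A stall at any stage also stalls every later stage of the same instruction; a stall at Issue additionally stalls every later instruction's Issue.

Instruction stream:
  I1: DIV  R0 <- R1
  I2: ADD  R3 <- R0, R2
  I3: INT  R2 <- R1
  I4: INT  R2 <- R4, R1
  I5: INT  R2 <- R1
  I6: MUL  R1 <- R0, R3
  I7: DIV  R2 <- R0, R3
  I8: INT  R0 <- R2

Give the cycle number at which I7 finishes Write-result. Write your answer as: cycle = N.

cycle = 32

I1: IS=1 RO=2 EX=10 WR=11
I2: IS=2 RO=12 EX=14 WR=15  [RAW R0: wait I1 write@11]
I3: IS=3 RO=4 EX=5 WR=13  [WAR R2: wait I2 read@12]
I4: IS=14 RO=15 EX=16 WR=17  [struct: INT busy until I3 writes@13]
I5: IS=18 RO=19 EX=20 WR=21  [struct: INT busy until I4 writes@17]
I6: IS=19 RO=20 EX=24 WR=25
I7: IS=22 RO=23 EX=31 WR=32  [WAW R2: wait I5 write@21]
I8: IS=23 RO=33 EX=34 WR=35  [RAW R2: wait I7 write@32]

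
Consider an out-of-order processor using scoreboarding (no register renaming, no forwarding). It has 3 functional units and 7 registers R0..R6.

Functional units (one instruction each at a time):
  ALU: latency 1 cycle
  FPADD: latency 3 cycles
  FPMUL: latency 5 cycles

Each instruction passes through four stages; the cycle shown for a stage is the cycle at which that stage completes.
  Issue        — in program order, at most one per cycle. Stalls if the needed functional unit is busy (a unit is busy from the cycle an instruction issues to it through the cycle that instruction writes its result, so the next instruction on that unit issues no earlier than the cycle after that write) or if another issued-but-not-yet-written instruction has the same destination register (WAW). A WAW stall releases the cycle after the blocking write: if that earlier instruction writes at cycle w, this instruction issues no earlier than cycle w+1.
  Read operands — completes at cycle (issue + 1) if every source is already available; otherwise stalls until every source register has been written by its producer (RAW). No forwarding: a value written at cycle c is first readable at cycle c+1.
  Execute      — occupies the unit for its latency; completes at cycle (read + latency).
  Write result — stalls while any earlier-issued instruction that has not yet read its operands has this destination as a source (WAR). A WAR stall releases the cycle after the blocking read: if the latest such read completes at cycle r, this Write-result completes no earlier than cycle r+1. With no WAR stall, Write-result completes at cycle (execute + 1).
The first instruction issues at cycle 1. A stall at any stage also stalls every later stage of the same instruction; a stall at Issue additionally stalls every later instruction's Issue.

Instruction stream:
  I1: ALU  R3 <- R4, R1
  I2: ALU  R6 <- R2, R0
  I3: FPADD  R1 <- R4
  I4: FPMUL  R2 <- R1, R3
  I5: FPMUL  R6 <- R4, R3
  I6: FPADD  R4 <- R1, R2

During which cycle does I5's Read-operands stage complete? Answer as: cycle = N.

cycle = 20

I1 -> (1, 2, 3, 4)
I2 -> (5, 6, 7, 8)  // struct: ALU busy until I1 writes@4
I3 -> (6, 7, 10, 11)
I4 -> (7, 12, 17, 18)  // RAW R1: wait I3 write@11
I5 -> (19, 20, 25, 26)  // struct: FPMUL busy until I4 writes@18
I6 -> (20, 21, 24, 25)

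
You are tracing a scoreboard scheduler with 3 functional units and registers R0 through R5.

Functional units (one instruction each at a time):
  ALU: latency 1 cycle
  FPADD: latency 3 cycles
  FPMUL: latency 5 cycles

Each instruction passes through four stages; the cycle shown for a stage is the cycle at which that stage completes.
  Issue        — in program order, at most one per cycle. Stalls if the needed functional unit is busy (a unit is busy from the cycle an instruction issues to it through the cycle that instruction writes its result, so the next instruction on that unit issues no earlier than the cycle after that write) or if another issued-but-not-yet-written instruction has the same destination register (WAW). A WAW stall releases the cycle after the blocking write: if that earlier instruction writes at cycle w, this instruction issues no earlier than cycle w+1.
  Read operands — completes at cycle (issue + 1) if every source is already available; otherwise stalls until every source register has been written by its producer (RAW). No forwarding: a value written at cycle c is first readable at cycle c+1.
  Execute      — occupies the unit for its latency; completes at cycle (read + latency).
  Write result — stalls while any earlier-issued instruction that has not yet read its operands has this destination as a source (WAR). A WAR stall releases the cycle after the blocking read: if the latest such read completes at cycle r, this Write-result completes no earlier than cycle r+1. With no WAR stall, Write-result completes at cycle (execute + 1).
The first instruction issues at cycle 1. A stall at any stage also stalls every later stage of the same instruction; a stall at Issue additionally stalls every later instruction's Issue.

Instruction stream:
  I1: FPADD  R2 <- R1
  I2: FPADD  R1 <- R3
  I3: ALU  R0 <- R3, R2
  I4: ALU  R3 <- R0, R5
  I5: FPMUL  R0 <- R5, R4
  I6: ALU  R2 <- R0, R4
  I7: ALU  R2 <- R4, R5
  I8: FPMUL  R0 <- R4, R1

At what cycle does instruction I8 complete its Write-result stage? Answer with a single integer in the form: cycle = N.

cycle = 32

1) issue 1, read 2, done 5, write 6
2) issue 7, read 8, done 11, write 12  <struct: FPADD busy until I1 writes@6>
3) issue 8, read 9, done 10, write 11
4) issue 12, read 13, done 14, write 15  <struct: ALU busy until I3 writes@11>
5) issue 13, read 14, done 19, write 20
6) issue 16, read 21, done 22, write 23  <struct: ALU busy until I4 writes@15 / RAW R0: wait I5 write@20>
7) issue 24, read 25, done 26, write 27  <struct: ALU busy until I6 writes@23>
8) issue 25, read 26, done 31, write 32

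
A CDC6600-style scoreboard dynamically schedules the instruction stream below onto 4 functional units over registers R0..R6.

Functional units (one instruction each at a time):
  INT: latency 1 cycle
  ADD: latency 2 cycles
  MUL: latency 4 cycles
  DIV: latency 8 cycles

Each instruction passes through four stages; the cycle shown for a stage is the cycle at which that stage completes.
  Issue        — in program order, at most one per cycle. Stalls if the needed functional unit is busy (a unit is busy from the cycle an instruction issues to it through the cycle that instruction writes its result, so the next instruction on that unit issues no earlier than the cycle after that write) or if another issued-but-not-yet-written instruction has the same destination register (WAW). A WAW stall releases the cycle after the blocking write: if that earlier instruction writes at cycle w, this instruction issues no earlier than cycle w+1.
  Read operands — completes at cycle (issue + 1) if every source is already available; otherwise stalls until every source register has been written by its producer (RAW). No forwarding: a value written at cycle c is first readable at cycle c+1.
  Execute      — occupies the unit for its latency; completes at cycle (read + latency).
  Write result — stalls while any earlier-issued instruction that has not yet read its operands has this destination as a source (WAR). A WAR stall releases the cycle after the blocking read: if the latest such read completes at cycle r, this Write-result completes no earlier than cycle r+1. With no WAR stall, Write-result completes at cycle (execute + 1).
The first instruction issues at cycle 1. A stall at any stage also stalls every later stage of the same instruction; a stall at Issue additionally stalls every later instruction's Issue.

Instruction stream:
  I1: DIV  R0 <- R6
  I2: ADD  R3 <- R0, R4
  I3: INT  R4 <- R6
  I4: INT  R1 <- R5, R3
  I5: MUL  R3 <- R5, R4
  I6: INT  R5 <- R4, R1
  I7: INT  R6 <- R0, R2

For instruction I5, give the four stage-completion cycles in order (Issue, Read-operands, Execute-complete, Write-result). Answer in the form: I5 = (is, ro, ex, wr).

I5 = (16, 17, 21, 22)

cycle 1: I1 dispatched to DIV
cycle 2: I1 operands ready · I2 dispatched to ADD
cycle 3: I3 dispatched to INT
cycle 4: I3 operands ready
cycle 5: I3 complete
cycle 10: I1 complete
cycle 11: R0←I1
cycle 12: I2 operands ready
cycle 13: R4←I3
cycle 14: I2 complete · I4 dispatched to INT
cycle 15: R3←I2
cycle 16: I4 operands ready · I5 dispatched to MUL
cycle 17: I4 complete · I5 operands ready
cycle 18: R1←I4
cycle 19: I6 dispatched to INT
cycle 20: I6 operands ready
cycle 21: I5 complete · I6 complete
cycle 22: R3←I5 · R5←I6
cycle 23: I7 dispatched to INT
cycle 24: I7 operands ready
cycle 25: I7 complete
cycle 26: R6←I7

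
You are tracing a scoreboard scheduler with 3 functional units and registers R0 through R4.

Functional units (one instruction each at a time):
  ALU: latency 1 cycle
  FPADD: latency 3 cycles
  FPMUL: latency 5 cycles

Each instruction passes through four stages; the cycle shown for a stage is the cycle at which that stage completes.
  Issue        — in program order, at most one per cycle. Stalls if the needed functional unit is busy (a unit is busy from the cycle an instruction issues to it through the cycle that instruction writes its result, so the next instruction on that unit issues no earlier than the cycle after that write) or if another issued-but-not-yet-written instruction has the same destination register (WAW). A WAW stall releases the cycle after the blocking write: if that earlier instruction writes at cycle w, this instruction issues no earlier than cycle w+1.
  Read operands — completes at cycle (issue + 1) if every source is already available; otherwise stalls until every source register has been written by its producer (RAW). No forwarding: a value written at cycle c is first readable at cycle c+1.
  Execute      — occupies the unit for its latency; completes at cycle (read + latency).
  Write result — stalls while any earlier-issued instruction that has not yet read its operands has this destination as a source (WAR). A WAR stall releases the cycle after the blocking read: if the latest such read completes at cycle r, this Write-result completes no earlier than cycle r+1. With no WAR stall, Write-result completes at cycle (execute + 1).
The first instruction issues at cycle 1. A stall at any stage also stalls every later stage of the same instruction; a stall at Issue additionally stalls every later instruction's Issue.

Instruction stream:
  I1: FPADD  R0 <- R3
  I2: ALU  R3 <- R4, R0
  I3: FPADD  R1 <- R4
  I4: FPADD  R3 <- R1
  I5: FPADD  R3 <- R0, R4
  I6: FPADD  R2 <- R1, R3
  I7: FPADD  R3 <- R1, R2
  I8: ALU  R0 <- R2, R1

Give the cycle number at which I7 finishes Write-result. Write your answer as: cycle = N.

cycle 1: issue I1 (FPADD)
cycle 2: I1 read-ops; issue I2 (ALU)
cycle 5: I1 finished on FPADD
cycle 6: I1→R0
cycle 7: I2 read-ops; issue I3 (FPADD)
cycle 8: I2 finished on ALU; I3 read-ops
cycle 9: I2→R3
cycle 11: I3 finished on FPADD
cycle 12: I3→R1
cycle 13: issue I4 (FPADD)
cycle 14: I4 read-ops
cycle 17: I4 finished on FPADD
cycle 18: I4→R3
cycle 19: issue I5 (FPADD)
cycle 20: I5 read-ops
cycle 23: I5 finished on FPADD
cycle 24: I5→R3
cycle 25: issue I6 (FPADD)
cycle 26: I6 read-ops
cycle 29: I6 finished on FPADD
cycle 30: I6→R2
cycle 31: issue I7 (FPADD)
cycle 32: I7 read-ops; issue I8 (ALU)
cycle 33: I8 read-ops
cycle 34: I8 finished on ALU
cycle 35: I7 finished on FPADD; I8→R0
cycle 36: I7→R3

cycle = 36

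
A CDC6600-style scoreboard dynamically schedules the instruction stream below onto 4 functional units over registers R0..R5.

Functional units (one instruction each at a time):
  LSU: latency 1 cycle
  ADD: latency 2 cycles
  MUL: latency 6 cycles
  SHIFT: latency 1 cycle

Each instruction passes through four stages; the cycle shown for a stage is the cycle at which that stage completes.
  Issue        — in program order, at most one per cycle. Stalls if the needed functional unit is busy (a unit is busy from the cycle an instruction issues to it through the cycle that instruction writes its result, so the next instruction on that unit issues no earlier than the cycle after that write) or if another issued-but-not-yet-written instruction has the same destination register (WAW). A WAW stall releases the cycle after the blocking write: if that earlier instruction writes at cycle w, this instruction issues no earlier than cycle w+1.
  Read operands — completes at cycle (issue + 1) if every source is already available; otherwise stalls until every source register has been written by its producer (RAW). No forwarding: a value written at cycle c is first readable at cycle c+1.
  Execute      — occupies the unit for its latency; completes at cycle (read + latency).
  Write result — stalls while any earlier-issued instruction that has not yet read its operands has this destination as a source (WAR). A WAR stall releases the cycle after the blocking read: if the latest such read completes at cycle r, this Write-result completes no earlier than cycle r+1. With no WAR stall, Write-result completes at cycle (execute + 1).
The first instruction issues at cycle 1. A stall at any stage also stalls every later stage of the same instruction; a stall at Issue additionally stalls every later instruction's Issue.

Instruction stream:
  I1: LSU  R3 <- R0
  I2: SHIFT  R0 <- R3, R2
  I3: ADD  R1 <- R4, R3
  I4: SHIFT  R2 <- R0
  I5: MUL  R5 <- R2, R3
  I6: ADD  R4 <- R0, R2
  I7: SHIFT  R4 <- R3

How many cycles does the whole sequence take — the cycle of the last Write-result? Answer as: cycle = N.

cycle = 19

t=1  I1 issues→LSU
t=2  I1 reads; I2 issues→SHIFT
t=3  I1 exec-done; I3 issues→ADD
t=4  I1 writes R3
t=5  I2 reads; I3 reads
t=6  I2 exec-done
t=7  I2 writes R0; I3 exec-done
t=8  I3 writes R1; I4 issues→SHIFT
t=9  I4 reads; I5 issues→MUL
t=10  I4 exec-done; I6 issues→ADD
t=11  I4 writes R2
t=12  I5 reads; I6 reads
t=14  I6 exec-done
t=15  I6 writes R4
t=16  I7 issues→SHIFT
t=17  I7 reads
t=18  I5 exec-done; I7 exec-done
t=19  I5 writes R5; I7 writes R4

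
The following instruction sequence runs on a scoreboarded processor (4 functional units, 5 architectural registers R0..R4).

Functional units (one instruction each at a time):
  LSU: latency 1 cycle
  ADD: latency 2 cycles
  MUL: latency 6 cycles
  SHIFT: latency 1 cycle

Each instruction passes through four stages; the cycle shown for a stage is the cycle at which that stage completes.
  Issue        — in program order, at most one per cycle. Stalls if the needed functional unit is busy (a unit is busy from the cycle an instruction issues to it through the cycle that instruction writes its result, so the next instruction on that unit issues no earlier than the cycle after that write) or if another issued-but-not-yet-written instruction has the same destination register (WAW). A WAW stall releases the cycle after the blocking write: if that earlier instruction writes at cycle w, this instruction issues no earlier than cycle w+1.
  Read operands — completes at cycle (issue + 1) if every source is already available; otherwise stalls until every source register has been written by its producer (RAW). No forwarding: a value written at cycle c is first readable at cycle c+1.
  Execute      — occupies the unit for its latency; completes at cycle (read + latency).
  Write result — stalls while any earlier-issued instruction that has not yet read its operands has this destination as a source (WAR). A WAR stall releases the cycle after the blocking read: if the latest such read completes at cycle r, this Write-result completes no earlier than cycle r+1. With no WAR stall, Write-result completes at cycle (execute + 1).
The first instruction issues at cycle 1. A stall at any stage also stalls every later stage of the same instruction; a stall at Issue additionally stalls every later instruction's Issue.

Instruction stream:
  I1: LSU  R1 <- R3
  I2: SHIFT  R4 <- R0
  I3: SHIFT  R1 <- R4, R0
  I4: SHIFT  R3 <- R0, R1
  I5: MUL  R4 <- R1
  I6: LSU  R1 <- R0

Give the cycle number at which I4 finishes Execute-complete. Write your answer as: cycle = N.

cycle = 12

[1] I1 issues→LSU
[2] I1 reads | I2 issues→SHIFT
[3] I1 exec-done | I2 reads
[4] I1 writes R1 | I2 exec-done
[5] I2 writes R4
[6] I3 issues→SHIFT
[7] I3 reads
[8] I3 exec-done
[9] I3 writes R1
[10] I4 issues→SHIFT
[11] I4 reads | I5 issues→MUL
[12] I4 exec-done | I5 reads | I6 issues→LSU
[13] I4 writes R3 | I6 reads
[14] I6 exec-done
[15] I6 writes R1
[18] I5 exec-done
[19] I5 writes R4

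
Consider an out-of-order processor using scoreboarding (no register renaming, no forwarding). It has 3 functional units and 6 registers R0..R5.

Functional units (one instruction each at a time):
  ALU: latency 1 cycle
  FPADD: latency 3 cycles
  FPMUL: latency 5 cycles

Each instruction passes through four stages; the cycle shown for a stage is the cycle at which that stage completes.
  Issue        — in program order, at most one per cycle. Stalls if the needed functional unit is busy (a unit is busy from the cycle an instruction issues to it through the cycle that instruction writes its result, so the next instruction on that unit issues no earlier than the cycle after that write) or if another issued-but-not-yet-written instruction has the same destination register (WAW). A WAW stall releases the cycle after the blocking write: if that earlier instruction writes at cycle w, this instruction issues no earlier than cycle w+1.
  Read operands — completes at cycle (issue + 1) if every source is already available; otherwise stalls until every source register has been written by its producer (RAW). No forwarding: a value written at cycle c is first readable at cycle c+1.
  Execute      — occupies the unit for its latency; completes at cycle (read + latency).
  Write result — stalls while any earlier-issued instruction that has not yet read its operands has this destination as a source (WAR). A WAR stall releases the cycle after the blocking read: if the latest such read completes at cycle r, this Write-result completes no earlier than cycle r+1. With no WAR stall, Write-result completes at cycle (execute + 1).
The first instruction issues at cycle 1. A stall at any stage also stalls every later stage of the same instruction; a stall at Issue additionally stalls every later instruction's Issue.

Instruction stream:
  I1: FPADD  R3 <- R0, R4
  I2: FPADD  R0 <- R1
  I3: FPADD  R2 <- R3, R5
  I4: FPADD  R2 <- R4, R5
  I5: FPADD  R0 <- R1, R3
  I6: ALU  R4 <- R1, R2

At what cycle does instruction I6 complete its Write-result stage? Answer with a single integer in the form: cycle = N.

cycle = 29

[I1] 1/2/5/6
[I2] 7/8/11/12  (struct: FPADD busy until I1 writes@6)
[I3] 13/14/17/18  (struct: FPADD busy until I2 writes@12)
[I4] 19/20/23/24  (struct: FPADD busy until I3 writes@18)
[I5] 25/26/29/30  (struct: FPADD busy until I4 writes@24)
[I6] 26/27/28/29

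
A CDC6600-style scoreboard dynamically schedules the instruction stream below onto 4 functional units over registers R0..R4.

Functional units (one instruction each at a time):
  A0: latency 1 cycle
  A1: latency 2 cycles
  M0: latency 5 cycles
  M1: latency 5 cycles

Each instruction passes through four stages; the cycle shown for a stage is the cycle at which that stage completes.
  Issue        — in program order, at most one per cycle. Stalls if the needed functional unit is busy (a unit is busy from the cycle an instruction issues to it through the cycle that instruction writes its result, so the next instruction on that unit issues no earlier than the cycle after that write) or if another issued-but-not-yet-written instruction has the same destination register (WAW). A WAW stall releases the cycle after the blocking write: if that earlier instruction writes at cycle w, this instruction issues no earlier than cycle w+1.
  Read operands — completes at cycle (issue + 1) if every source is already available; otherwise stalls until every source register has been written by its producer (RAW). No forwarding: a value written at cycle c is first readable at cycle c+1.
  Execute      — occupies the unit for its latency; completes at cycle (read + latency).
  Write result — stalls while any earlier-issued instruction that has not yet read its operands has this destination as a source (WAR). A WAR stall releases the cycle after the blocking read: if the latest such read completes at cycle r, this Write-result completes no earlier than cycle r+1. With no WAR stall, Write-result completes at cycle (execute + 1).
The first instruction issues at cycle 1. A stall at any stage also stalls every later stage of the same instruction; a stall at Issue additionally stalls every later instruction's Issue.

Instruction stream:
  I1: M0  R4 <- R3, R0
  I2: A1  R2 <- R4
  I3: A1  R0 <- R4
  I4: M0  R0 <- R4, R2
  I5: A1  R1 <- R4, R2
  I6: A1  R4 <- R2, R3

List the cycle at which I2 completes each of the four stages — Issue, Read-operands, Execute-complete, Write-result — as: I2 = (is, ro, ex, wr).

I1: IS=1 RO=2 EX=7 WR=8
I2: IS=2 RO=9 EX=11 WR=12  [RAW R4: wait I1 write@8]
I3: IS=13 RO=14 EX=16 WR=17  [struct: A1 busy until I2 writes@12]
I4: IS=18 RO=19 EX=24 WR=25  [WAW R0: wait I3 write@17]
I5: IS=19 RO=20 EX=22 WR=23
I6: IS=24 RO=25 EX=27 WR=28  [struct: A1 busy until I5 writes@23]

I2 = (2, 9, 11, 12)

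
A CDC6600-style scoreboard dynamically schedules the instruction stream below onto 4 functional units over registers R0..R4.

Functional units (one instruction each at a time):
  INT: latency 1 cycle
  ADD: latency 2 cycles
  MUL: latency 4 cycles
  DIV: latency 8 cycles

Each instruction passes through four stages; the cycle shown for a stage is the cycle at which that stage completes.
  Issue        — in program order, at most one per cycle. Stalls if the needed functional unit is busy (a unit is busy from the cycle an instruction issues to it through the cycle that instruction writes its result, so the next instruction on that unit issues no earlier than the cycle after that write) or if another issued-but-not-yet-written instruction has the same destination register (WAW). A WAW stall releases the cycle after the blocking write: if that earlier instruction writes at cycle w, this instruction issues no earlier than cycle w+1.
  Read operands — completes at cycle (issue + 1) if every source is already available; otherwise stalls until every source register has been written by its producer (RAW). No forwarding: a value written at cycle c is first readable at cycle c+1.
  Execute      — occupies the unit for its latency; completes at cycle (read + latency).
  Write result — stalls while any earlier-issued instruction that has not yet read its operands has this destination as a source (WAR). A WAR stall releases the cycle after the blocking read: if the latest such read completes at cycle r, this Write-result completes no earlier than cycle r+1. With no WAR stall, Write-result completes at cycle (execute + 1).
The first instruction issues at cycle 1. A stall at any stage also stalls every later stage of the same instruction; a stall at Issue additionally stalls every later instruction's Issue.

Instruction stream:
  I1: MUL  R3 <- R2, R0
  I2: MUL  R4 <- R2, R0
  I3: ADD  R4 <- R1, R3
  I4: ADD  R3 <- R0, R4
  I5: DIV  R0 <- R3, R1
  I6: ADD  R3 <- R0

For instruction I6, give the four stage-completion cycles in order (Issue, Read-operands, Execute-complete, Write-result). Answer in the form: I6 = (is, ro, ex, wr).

I6 = (25, 35, 37, 38)

I1  is:1  ro:2  ex:6  wr:7
I2  is:8  ro:9  ex:13  wr:14  — struct: MUL busy until I1 writes@7
I3  is:15  ro:16  ex:18  wr:19  — WAW R4: wait I2 write@14
I4  is:20  ro:21  ex:23  wr:24  — struct: ADD busy until I3 writes@19
I5  is:21  ro:25  ex:33  wr:34  — RAW R3: wait I4 write@24
I6  is:25  ro:35  ex:37  wr:38  — struct: ADD busy until I4 writes@24, RAW R0: wait I5 write@34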